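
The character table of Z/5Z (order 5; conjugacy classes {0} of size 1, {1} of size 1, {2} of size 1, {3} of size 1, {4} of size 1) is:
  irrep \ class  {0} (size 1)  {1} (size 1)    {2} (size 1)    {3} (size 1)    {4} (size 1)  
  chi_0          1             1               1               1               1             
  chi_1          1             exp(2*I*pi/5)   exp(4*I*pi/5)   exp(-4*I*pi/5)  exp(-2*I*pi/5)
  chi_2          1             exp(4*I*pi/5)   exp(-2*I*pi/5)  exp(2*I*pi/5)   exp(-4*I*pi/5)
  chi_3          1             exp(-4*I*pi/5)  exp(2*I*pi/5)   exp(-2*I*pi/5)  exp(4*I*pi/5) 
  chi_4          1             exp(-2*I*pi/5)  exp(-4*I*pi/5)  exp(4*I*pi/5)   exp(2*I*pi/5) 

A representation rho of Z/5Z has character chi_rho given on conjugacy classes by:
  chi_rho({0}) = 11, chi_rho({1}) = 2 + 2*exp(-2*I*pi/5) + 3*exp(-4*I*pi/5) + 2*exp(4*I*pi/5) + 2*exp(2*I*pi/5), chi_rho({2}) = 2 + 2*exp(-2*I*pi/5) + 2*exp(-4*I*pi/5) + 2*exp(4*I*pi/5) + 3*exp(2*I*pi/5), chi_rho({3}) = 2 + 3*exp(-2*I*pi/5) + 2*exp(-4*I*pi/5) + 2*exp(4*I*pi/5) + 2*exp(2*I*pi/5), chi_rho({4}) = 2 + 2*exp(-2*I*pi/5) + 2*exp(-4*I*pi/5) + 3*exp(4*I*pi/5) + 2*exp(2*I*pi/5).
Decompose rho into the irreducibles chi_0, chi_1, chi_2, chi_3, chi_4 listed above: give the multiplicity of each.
Multiplicities: chi_0: 2, chi_1: 2, chi_2: 2, chi_3: 3, chi_4: 2.

Why: Use <chi_rho, chi> = (1/|G|) sum_C |C| * chi_rho(C) * conj(chi(C)) with |G| = 5 for each irreducible chi in the table:
  <chi_rho, chi_0> = (1/5)[1*(11)*conj(1) + 1*(2 + 2*exp(-2*I*pi/5) + 3*exp(-4*I*pi/5) + 2*exp(4*I*pi/5) + 2*exp(2*I*pi/5))*conj(1) + 1*(2 + 2*exp(-2*I*pi/5) + 2*exp(-4*I*pi/5) + 2*exp(4*I*pi/5) + 3*exp(2*I*pi/5))*conj(1) + 1*(2 + 3*exp(-2*I*pi/5) + 2*exp(-4*I*pi/5) + 2*exp(4*I*pi/5) + 2*exp(2*I*pi/5))*conj(1) + 1*(2 + 2*exp(-2*I*pi/5) + 2*exp(-4*I*pi/5) + 3*exp(4*I*pi/5) + 2*exp(2*I*pi/5))*conj(1)]
      = (1/5)[(11) + (2 + 2*exp(-2*I*pi/5) + 3*exp(-4*I*pi/5) + 2*exp(4*I*pi/5) + 2*exp(2*I*pi/5)) + (2 + 2*exp(-2*I*pi/5) + 2*exp(-4*I*pi/5) + 2*exp(4*I*pi/5) + 3*exp(2*I*pi/5)) + (2 + 3*exp(-2*I*pi/5) + 2*exp(-4*I*pi/5) + 2*exp(4*I*pi/5) + 2*exp(2*I*pi/5)) + (2 + 2*exp(-2*I*pi/5) + 2*exp(-4*I*pi/5) + 3*exp(4*I*pi/5) + 2*exp(2*I*pi/5))] = 10/5 = 2
  <chi_rho, chi_1> = (1/5)[1*(11)*conj(1) + 1*(2 + 2*exp(-2*I*pi/5) + 3*exp(-4*I*pi/5) + 2*exp(4*I*pi/5) + 2*exp(2*I*pi/5))*conj(exp(2*I*pi/5)) + 1*(2 + 2*exp(-2*I*pi/5) + 2*exp(-4*I*pi/5) + 2*exp(4*I*pi/5) + 3*exp(2*I*pi/5))*conj(exp(4*I*pi/5)) + 1*(2 + 3*exp(-2*I*pi/5) + 2*exp(-4*I*pi/5) + 2*exp(4*I*pi/5) + 2*exp(2*I*pi/5))*conj(exp(-4*I*pi/5)) + 1*(2 + 2*exp(-2*I*pi/5) + 2*exp(-4*I*pi/5) + 3*exp(4*I*pi/5) + 2*exp(2*I*pi/5))*conj(exp(-2*I*pi/5))]
      = (1/5)[(11) + (2 + 2*exp(-2*I*pi/5) + 2*exp(-4*I*pi/5) + 3*exp(4*I*pi/5) + 2*exp(2*I*pi/5)) + (2 + 3*exp(-2*I*pi/5) + 2*exp(-4*I*pi/5) + 2*exp(4*I*pi/5) + 2*exp(2*I*pi/5)) + (2 + 2*exp(-2*I*pi/5) + 2*exp(-4*I*pi/5) + 2*exp(4*I*pi/5) + 3*exp(2*I*pi/5)) + (2 + 2*exp(-2*I*pi/5) + 3*exp(-4*I*pi/5) + 2*exp(4*I*pi/5) + 2*exp(2*I*pi/5))] = 10/5 = 2
  <chi_rho, chi_2> = (1/5)[1*(11)*conj(1) + 1*(2 + 2*exp(-2*I*pi/5) + 3*exp(-4*I*pi/5) + 2*exp(4*I*pi/5) + 2*exp(2*I*pi/5))*conj(exp(4*I*pi/5)) + 1*(2 + 2*exp(-2*I*pi/5) + 2*exp(-4*I*pi/5) + 2*exp(4*I*pi/5) + 3*exp(2*I*pi/5))*conj(exp(-2*I*pi/5)) + 1*(2 + 3*exp(-2*I*pi/5) + 2*exp(-4*I*pi/5) + 2*exp(4*I*pi/5) + 2*exp(2*I*pi/5))*conj(exp(2*I*pi/5)) + 1*(2 + 2*exp(-2*I*pi/5) + 2*exp(-4*I*pi/5) + 3*exp(4*I*pi/5) + 2*exp(2*I*pi/5))*conj(exp(-4*I*pi/5))]
      = (1/5)[(11) + (2 + 2*exp(-2*I*pi/5) + 2*exp(-4*I*pi/5) + 2*exp(4*I*pi/5) + 3*exp(2*I*pi/5)) + (2 + 2*exp(-2*I*pi/5) + 2*exp(-4*I*pi/5) + 3*exp(4*I*pi/5) + 2*exp(2*I*pi/5)) + (2 + 2*exp(-2*I*pi/5) + 3*exp(-4*I*pi/5) + 2*exp(4*I*pi/5) + 2*exp(2*I*pi/5)) + (2 + 3*exp(-2*I*pi/5) + 2*exp(-4*I*pi/5) + 2*exp(4*I*pi/5) + 2*exp(2*I*pi/5))] = 10/5 = 2
  <chi_rho, chi_3> = (1/5)[1*(11)*conj(1) + 1*(2 + 2*exp(-2*I*pi/5) + 3*exp(-4*I*pi/5) + 2*exp(4*I*pi/5) + 2*exp(2*I*pi/5))*conj(exp(-4*I*pi/5)) + 1*(2 + 2*exp(-2*I*pi/5) + 2*exp(-4*I*pi/5) + 2*exp(4*I*pi/5) + 3*exp(2*I*pi/5))*conj(exp(2*I*pi/5)) + 1*(2 + 3*exp(-2*I*pi/5) + 2*exp(-4*I*pi/5) + 2*exp(4*I*pi/5) + 2*exp(2*I*pi/5))*conj(exp(-2*I*pi/5)) + 1*(2 + 2*exp(-2*I*pi/5) + 2*exp(-4*I*pi/5) + 3*exp(4*I*pi/5) + 2*exp(2*I*pi/5))*conj(exp(4*I*pi/5))]
      = (1/5)[(11) + (1) + (1) + (1) + (1)] = 15/5 = 3
  <chi_rho, chi_4> = (1/5)[1*(11)*conj(1) + 1*(2 + 2*exp(-2*I*pi/5) + 3*exp(-4*I*pi/5) + 2*exp(4*I*pi/5) + 2*exp(2*I*pi/5))*conj(exp(-2*I*pi/5)) + 1*(2 + 2*exp(-2*I*pi/5) + 2*exp(-4*I*pi/5) + 2*exp(4*I*pi/5) + 3*exp(2*I*pi/5))*conj(exp(-4*I*pi/5)) + 1*(2 + 3*exp(-2*I*pi/5) + 2*exp(-4*I*pi/5) + 2*exp(4*I*pi/5) + 2*exp(2*I*pi/5))*conj(exp(4*I*pi/5)) + 1*(2 + 2*exp(-2*I*pi/5) + 2*exp(-4*I*pi/5) + 3*exp(4*I*pi/5) + 2*exp(2*I*pi/5))*conj(exp(2*I*pi/5))]
      = (1/5)[(11) + (2 + 3*exp(-2*I*pi/5) + 2*exp(-4*I*pi/5) + 2*exp(4*I*pi/5) + 2*exp(2*I*pi/5)) + (2 + 2*exp(-2*I*pi/5) + 3*exp(-4*I*pi/5) + 2*exp(4*I*pi/5) + 2*exp(2*I*pi/5)) + (2 + 2*exp(-2*I*pi/5) + 2*exp(-4*I*pi/5) + 3*exp(4*I*pi/5) + 2*exp(2*I*pi/5)) + (2 + 2*exp(-2*I*pi/5) + 2*exp(-4*I*pi/5) + 2*exp(4*I*pi/5) + 3*exp(2*I*pi/5))] = 10/5 = 2
(Exp terms are combined using exp(i*s)*conj(exp(i*t)) = exp(i*(s-t)), and sums of them are collapsed using the identity that for every m > 1 the m distinct m-th roots of unity sum to 0, e.g. 1 + exp(2*I*pi/3) + exp(-2*I*pi/3) = 0.)
Dimension check: dim(rho) = sum (mult * dim) = 2*1 + 2*1 + 2*1 + 3*1 + 2*1 = 11 = chi_rho(e) = 11.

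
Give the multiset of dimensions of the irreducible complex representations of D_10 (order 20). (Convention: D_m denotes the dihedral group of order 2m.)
Dimensions: 1, 1, 1, 1, 2, 2, 2, 2

Solution. There are 8 irreducibles (= number of conjugacy classes). Their dimensions d_i satisfy sum d_i^2 = |G| = 20: 1 + 1 + 1 + 1 + 4 + 4 + 4 + 4 = 20.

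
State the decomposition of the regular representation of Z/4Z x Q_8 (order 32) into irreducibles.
Each irreducible V_i of dimension d_i appears with multiplicity d_i, i.e. rho_reg = (direct sum over all irreducibles V_i) d_i V_i. The irreducible dimensions for Z/4Z x Q_8 are 1, 1, 1, 1, 1, 1, 1, 1, 1, 1, 1, 1, 1, 1, 1, 1, 2, 2, 2, 2: 16 irreducibles of dimension 1, each with multiplicity 1; 4 irreducibles of dimension 2, each with multiplicity 2. Total dimension 16*1*1 + 4*2*2 = 32 = |G|.

Solution. General theorem: in the regular representation of a finite group G, each irreducible appears with multiplicity equal to its dimension. Check: dim(rho_reg) = sum d_i^2 = 1 + 1 + 1 + 1 + 1 + 1 + 1 + 1 + 1 + 1 + 1 + 1 + 1 + 1 + 1 + 1 + 4 + 4 + 4 + 4 = 32 = |G|.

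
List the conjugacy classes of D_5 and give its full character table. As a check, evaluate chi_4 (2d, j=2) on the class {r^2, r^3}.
Conjugacy classes: {e} of size 1, {r^1, r^4} of size 2, {r^2, r^3} of size 2, {s, sr, ..., sr^4} of size 5.
Character table:
  irrep \ class              {e} (size 1)  {r^1, r^4} (size 2)  {r^2, r^3} (size 2)  {s, sr, ..., sr^4} (size 5)
  chi_1 (triv)               1             1                    1                    1                          
  chi_2 (sign: r->1, s->-1)  1             1                    1                    -1                         
  chi_3 (2d, j=1)            2             -1/2 + sqrt(5)/2     -sqrt(5)/2 - 1/2     0                          
  chi_4 (2d, j=2)            2             -sqrt(5)/2 - 1/2     -1/2 + sqrt(5)/2     0                          

Spot check: chi_4 (2d, j=2) on {r^2, r^3} = -1/2 + sqrt(5)/2.

Why: D_5 has order 2*5 = 10 with 4 conjugacy classes, hence 4 irreducibles. Sum of squared dims 1 + 1 + 4 + 4 = 10 = |G|. Linear characters come from the abelianisation; the 2-dimensional irreps have character r^k -> 2*cos(2*pi*j*k/5), reflections -> 0.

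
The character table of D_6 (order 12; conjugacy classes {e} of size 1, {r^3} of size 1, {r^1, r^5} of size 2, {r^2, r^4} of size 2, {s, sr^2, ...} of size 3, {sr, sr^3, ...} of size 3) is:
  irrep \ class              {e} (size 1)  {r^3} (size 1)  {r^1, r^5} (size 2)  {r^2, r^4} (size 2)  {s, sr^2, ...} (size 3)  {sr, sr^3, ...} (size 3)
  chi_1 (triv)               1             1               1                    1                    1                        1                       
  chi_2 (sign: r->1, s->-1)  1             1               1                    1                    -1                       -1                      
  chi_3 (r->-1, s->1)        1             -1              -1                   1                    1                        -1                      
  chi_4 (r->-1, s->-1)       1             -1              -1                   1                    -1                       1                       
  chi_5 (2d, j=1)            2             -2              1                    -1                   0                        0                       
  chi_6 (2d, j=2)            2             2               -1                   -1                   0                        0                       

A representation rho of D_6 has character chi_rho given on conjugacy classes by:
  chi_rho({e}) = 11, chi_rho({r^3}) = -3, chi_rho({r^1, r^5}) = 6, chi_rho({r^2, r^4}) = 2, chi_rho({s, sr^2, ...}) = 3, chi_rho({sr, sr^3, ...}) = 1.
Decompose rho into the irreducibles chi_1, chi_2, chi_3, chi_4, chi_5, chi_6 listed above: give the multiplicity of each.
Multiplicities: chi_1: 3, chi_2: 1, chi_3: 1, chi_4: 0, chi_5: 3, chi_6: 0.

Derivation: Use <chi_rho, chi> = (1/|G|) sum_C |C| * chi_rho(C) * conj(chi(C)) with |G| = 12 for each irreducible chi in the table:
  <chi_rho, chi_1> = (1/12)[1*(11)*conj(1) + 1*(-3)*conj(1) + 2*(6)*conj(1) + 2*(2)*conj(1) + 3*(3)*conj(1) + 3*(1)*conj(1)]
      = (1/12)[(11) + (-3) + (12) + (4) + (9) + (3)] = 36/12 = 3
  <chi_rho, chi_2> = (1/12)[1*(11)*conj(1) + 1*(-3)*conj(1) + 2*(6)*conj(1) + 2*(2)*conj(1) + 3*(3)*conj(-1) + 3*(1)*conj(-1)]
      = (1/12)[(11) + (-3) + (12) + (4) + (-9) + (-3)] = 12/12 = 1
  <chi_rho, chi_3> = (1/12)[1*(11)*conj(1) + 1*(-3)*conj(-1) + 2*(6)*conj(-1) + 2*(2)*conj(1) + 3*(3)*conj(1) + 3*(1)*conj(-1)]
      = (1/12)[(11) + (3) + (-12) + (4) + (9) + (-3)] = 12/12 = 1
  <chi_rho, chi_4> = (1/12)[1*(11)*conj(1) + 1*(-3)*conj(-1) + 2*(6)*conj(-1) + 2*(2)*conj(1) + 3*(3)*conj(-1) + 3*(1)*conj(1)]
      = (1/12)[(11) + (3) + (-12) + (4) + (-9) + (3)] = 0/12 = 0
  <chi_rho, chi_5> = (1/12)[1*(11)*conj(2) + 1*(-3)*conj(-2) + 2*(6)*conj(1) + 2*(2)*conj(-1) + 3*(3)*conj(0) + 3*(1)*conj(0)]
      = (1/12)[(22) + (6) + (12) + (-4) + (0) + (0)] = 36/12 = 3
  <chi_rho, chi_6> = (1/12)[1*(11)*conj(2) + 1*(-3)*conj(2) + 2*(6)*conj(-1) + 2*(2)*conj(-1) + 3*(3)*conj(0) + 3*(1)*conj(0)]
      = (1/12)[(22) + (-6) + (-12) + (-4) + (0) + (0)] = 0/12 = 0
Dimension check: dim(rho) = sum (mult * dim) = 3*1 + 1*1 + 1*1 + 0*1 + 3*2 + 0*2 = 11 = chi_rho(e) = 11.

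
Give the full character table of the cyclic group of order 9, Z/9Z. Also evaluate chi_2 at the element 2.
Character table of Z/9Z (irreps indexed chi_0,...,chi_8 with chi_k(m) = zeta_9^(k*m), zeta_9 = exp(2*pi*i/9)):
  irrep \ class  {0} (size 1)  {1} (size 1)    {2} (size 1)    {3} (size 1)    {4} (size 1)    {5} (size 1)    {6} (size 1)    {7} (size 1)    {8} (size 1)  
  chi_0          1             1               1               1               1               1               1               1               1             
  chi_1          1             exp(2*I*pi/9)   exp(4*I*pi/9)   exp(2*I*pi/3)   exp(8*I*pi/9)   exp(-8*I*pi/9)  exp(-2*I*pi/3)  exp(-4*I*pi/9)  exp(-2*I*pi/9)
  chi_2          1             exp(4*I*pi/9)   exp(8*I*pi/9)   exp(-2*I*pi/3)  exp(-2*I*pi/9)  exp(2*I*pi/9)   exp(2*I*pi/3)   exp(-8*I*pi/9)  exp(-4*I*pi/9)
  chi_3          1             exp(2*I*pi/3)   exp(-2*I*pi/3)  1               exp(2*I*pi/3)   exp(-2*I*pi/3)  1               exp(2*I*pi/3)   exp(-2*I*pi/3)
  chi_4          1             exp(8*I*pi/9)   exp(-2*I*pi/9)  exp(2*I*pi/3)   exp(-4*I*pi/9)  exp(4*I*pi/9)   exp(-2*I*pi/3)  exp(2*I*pi/9)   exp(-8*I*pi/9)
  chi_5          1             exp(-8*I*pi/9)  exp(2*I*pi/9)   exp(-2*I*pi/3)  exp(4*I*pi/9)   exp(-4*I*pi/9)  exp(2*I*pi/3)   exp(-2*I*pi/9)  exp(8*I*pi/9) 
  chi_6          1             exp(-2*I*pi/3)  exp(2*I*pi/3)   1               exp(-2*I*pi/3)  exp(2*I*pi/3)   1               exp(-2*I*pi/3)  exp(2*I*pi/3) 
  chi_7          1             exp(-4*I*pi/9)  exp(-8*I*pi/9)  exp(2*I*pi/3)   exp(2*I*pi/9)   exp(-2*I*pi/9)  exp(-2*I*pi/3)  exp(8*I*pi/9)   exp(4*I*pi/9) 
  chi_8          1             exp(-2*I*pi/9)  exp(-4*I*pi/9)  exp(-2*I*pi/3)  exp(-8*I*pi/9)  exp(8*I*pi/9)   exp(2*I*pi/3)   exp(4*I*pi/9)   exp(2*I*pi/9) 

Spot check: chi_2(2) = zeta_9^(2*2) = zeta_9^4 = exp(8*I*pi/9).

Justification: Z/9Z is abelian, so all 9 irreducible complex representations are 1-dimensional. They are given by chi_k(m) = zeta_9^(k*m) for k = 0,...,8. Row orthogonality: sum_m chi_k(m) conj(chi_l(m)) = 9 * [k = l].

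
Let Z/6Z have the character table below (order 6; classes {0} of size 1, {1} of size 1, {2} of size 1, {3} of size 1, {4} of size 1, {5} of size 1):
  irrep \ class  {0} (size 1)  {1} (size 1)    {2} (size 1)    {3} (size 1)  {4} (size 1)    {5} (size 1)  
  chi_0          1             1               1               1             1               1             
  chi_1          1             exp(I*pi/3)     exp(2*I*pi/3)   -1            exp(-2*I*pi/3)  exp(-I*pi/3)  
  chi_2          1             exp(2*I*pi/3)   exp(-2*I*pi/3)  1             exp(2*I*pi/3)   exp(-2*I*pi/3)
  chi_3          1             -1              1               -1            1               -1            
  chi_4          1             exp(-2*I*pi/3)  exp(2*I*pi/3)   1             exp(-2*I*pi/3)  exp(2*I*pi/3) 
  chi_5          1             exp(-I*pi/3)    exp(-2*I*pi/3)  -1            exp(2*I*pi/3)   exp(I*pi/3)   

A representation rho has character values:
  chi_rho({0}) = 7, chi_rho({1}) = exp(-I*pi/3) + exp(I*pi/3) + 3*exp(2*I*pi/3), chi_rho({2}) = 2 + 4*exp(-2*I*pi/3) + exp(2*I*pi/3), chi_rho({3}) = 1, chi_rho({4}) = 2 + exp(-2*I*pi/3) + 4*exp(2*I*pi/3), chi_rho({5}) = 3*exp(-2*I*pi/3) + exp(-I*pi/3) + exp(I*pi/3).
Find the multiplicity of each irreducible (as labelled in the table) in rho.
Multiplicities: chi_0: 1, chi_1: 1, chi_2: 3, chi_3: 1, chi_4: 0, chi_5: 1.

Why: Use <chi_rho, chi> = (1/|G|) sum_C |C| * chi_rho(C) * conj(chi(C)) with |G| = 6 for each irreducible chi in the table:
  <chi_rho, chi_0> = (1/6)[1*(7)*conj(1) + 1*(exp(-I*pi/3) + exp(I*pi/3) + 3*exp(2*I*pi/3))*conj(1) + 1*(2 + 4*exp(-2*I*pi/3) + exp(2*I*pi/3))*conj(1) + 1*(1)*conj(1) + 1*(2 + exp(-2*I*pi/3) + 4*exp(2*I*pi/3))*conj(1) + 1*(3*exp(-2*I*pi/3) + exp(-I*pi/3) + exp(I*pi/3))*conj(1)]
      = (1/6)[(7) + (exp(-I*pi/3) + exp(I*pi/3) + 3*exp(2*I*pi/3)) + (2 + 4*exp(-2*I*pi/3) + exp(2*I*pi/3)) + (1) + (2 + exp(-2*I*pi/3) + 4*exp(2*I*pi/3)) + (3*exp(-2*I*pi/3) + exp(-I*pi/3) + exp(I*pi/3))] = 6/6 = 1
  <chi_rho, chi_1> = (1/6)[1*(7)*conj(1) + 1*(exp(-I*pi/3) + exp(I*pi/3) + 3*exp(2*I*pi/3))*conj(exp(I*pi/3)) + 1*(2 + 4*exp(-2*I*pi/3) + exp(2*I*pi/3))*conj(exp(2*I*pi/3)) + 1*(1)*conj(-1) + 1*(2 + exp(-2*I*pi/3) + 4*exp(2*I*pi/3))*conj(exp(-2*I*pi/3)) + 1*(3*exp(-2*I*pi/3) + exp(-I*pi/3) + exp(I*pi/3))*conj(exp(-I*pi/3))]
      = (1/6)[(7) + (1 + exp(-2*I*pi/3) + 3*exp(I*pi/3)) + (1 + 2*exp(-2*I*pi/3) + 4*exp(2*I*pi/3)) + (-1) + (1 + 4*exp(-2*I*pi/3) + 2*exp(2*I*pi/3)) + (1 + 3*exp(-I*pi/3) + exp(2*I*pi/3))] = 6/6 = 1
  <chi_rho, chi_2> = (1/6)[1*(7)*conj(1) + 1*(exp(-I*pi/3) + exp(I*pi/3) + 3*exp(2*I*pi/3))*conj(exp(2*I*pi/3)) + 1*(2 + 4*exp(-2*I*pi/3) + exp(2*I*pi/3))*conj(exp(-2*I*pi/3)) + 1*(1)*conj(1) + 1*(2 + exp(-2*I*pi/3) + 4*exp(2*I*pi/3))*conj(exp(2*I*pi/3)) + 1*(3*exp(-2*I*pi/3) + exp(-I*pi/3) + exp(I*pi/3))*conj(exp(-2*I*pi/3))]
      = (1/6)[(7) + (2 + exp(-I*pi/3)) + (4 + exp(-2*I*pi/3) + 2*exp(2*I*pi/3)) + (1) + (4 + 2*exp(-2*I*pi/3) + exp(2*I*pi/3)) + (2 + exp(I*pi/3))] = 18/6 = 3
  <chi_rho, chi_3> = (1/6)[1*(7)*conj(1) + 1*(exp(-I*pi/3) + exp(I*pi/3) + 3*exp(2*I*pi/3))*conj(-1) + 1*(2 + 4*exp(-2*I*pi/3) + exp(2*I*pi/3))*conj(1) + 1*(1)*conj(-1) + 1*(2 + exp(-2*I*pi/3) + 4*exp(2*I*pi/3))*conj(1) + 1*(3*exp(-2*I*pi/3) + exp(-I*pi/3) + exp(I*pi/3))*conj(-1)]
      = (1/6)[(7) + (-3*exp(2*I*pi/3) - exp(I*pi/3) - exp(-I*pi/3)) + (2 + 4*exp(-2*I*pi/3) + exp(2*I*pi/3)) + (-1) + (2 + exp(-2*I*pi/3) + 4*exp(2*I*pi/3)) + (-exp(I*pi/3) - exp(-I*pi/3) - 3*exp(-2*I*pi/3))] = 6/6 = 1
  <chi_rho, chi_4> = (1/6)[1*(7)*conj(1) + 1*(exp(-I*pi/3) + exp(I*pi/3) + 3*exp(2*I*pi/3))*conj(exp(-2*I*pi/3)) + 1*(2 + 4*exp(-2*I*pi/3) + exp(2*I*pi/3))*conj(exp(2*I*pi/3)) + 1*(1)*conj(1) + 1*(2 + exp(-2*I*pi/3) + 4*exp(2*I*pi/3))*conj(exp(-2*I*pi/3)) + 1*(3*exp(-2*I*pi/3) + exp(-I*pi/3) + exp(I*pi/3))*conj(exp(2*I*pi/3))]
      = (1/6)[(7) + (-1 + 3*exp(-2*I*pi/3) + exp(I*pi/3)) + (1 + 2*exp(-2*I*pi/3) + 4*exp(2*I*pi/3)) + (1) + (1 + 4*exp(-2*I*pi/3) + 2*exp(2*I*pi/3)) + (-1 + exp(-I*pi/3) + 3*exp(2*I*pi/3))] = 0/6 = 0
  <chi_rho, chi_5> = (1/6)[1*(7)*conj(1) + 1*(exp(-I*pi/3) + exp(I*pi/3) + 3*exp(2*I*pi/3))*conj(exp(-I*pi/3)) + 1*(2 + 4*exp(-2*I*pi/3) + exp(2*I*pi/3))*conj(exp(-2*I*pi/3)) + 1*(1)*conj(-1) + 1*(2 + exp(-2*I*pi/3) + 4*exp(2*I*pi/3))*conj(exp(2*I*pi/3)) + 1*(3*exp(-2*I*pi/3) + exp(-I*pi/3) + exp(I*pi/3))*conj(exp(I*pi/3))]
      = (1/6)[(7) + (-2 + exp(2*I*pi/3)) + (4 + exp(-2*I*pi/3) + 2*exp(2*I*pi/3)) + (-1) + (4 + 2*exp(-2*I*pi/3) + exp(2*I*pi/3)) + (-2 + exp(-2*I*pi/3))] = 6/6 = 1
(Exp terms are combined using exp(i*s)*conj(exp(i*t)) = exp(i*(s-t)), and sums of them are collapsed using the identity that for every m > 1 the m distinct m-th roots of unity sum to 0, e.g. 1 + exp(2*I*pi/3) + exp(-2*I*pi/3) = 0.)
Dimension check: dim(rho) = sum (mult * dim) = 1*1 + 1*1 + 3*1 + 1*1 + 0*1 + 1*1 = 7 = chi_rho(e) = 7.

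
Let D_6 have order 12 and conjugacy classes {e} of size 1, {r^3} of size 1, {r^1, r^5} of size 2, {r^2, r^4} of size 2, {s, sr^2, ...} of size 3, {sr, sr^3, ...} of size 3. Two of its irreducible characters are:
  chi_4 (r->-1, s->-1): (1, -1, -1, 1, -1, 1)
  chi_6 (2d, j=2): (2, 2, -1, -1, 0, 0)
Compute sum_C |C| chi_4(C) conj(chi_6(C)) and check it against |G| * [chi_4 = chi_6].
Sum = 0; so <chi_4, chi_6> = 0 (distinct irreducibles are orthogonal).

Compute term by term over conjugacy classes (|C| * chi_4(C) * conj(chi_6(C))):
  1*(1)*conj(2) + 1*(-1)*conj(2) + 2*(-1)*conj(-1) + 2*(1)*conj(-1) + 3*(-1)*conj(0) + 3*(1)*conj(0)
  = (2) + (-2) + (2) + (-2) + (0) + (0)
  = 0.
Dividing by |G| = 12 gives 0/12 = 0, matching the row-orthogonality relation <chi_4, chi_6> = [chi_4 = chi_6].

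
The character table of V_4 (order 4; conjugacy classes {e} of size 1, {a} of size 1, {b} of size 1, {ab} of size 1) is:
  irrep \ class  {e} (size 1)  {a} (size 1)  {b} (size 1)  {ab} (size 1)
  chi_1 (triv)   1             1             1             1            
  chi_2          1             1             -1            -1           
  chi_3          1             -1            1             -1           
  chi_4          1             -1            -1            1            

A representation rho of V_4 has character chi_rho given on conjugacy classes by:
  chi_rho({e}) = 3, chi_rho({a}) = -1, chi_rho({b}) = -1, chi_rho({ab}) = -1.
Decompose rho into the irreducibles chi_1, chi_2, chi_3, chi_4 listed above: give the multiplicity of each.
Multiplicities: chi_1: 0, chi_2: 1, chi_3: 1, chi_4: 1.

Justification: Use <chi_rho, chi> = (1/|G|) sum_C |C| * chi_rho(C) * conj(chi(C)) with |G| = 4 for each irreducible chi in the table:
  <chi_rho, chi_1> = (1/4)[1*(3)*conj(1) + 1*(-1)*conj(1) + 1*(-1)*conj(1) + 1*(-1)*conj(1)]
      = (1/4)[(3) + (-1) + (-1) + (-1)] = 0/4 = 0
  <chi_rho, chi_2> = (1/4)[1*(3)*conj(1) + 1*(-1)*conj(1) + 1*(-1)*conj(-1) + 1*(-1)*conj(-1)]
      = (1/4)[(3) + (-1) + (1) + (1)] = 4/4 = 1
  <chi_rho, chi_3> = (1/4)[1*(3)*conj(1) + 1*(-1)*conj(-1) + 1*(-1)*conj(1) + 1*(-1)*conj(-1)]
      = (1/4)[(3) + (1) + (-1) + (1)] = 4/4 = 1
  <chi_rho, chi_4> = (1/4)[1*(3)*conj(1) + 1*(-1)*conj(-1) + 1*(-1)*conj(-1) + 1*(-1)*conj(1)]
      = (1/4)[(3) + (1) + (1) + (-1)] = 4/4 = 1
Dimension check: dim(rho) = sum (mult * dim) = 0*1 + 1*1 + 1*1 + 1*1 = 3 = chi_rho(e) = 3.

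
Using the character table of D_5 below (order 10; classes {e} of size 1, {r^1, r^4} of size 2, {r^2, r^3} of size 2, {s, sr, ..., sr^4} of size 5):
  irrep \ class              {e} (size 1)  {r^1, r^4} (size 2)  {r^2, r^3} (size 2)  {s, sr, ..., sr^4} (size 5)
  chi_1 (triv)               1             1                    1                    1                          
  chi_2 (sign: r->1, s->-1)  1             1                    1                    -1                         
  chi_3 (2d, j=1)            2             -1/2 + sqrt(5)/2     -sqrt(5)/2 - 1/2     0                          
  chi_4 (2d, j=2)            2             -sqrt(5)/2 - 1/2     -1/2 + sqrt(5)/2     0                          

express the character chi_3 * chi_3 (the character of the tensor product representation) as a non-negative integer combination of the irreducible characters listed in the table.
chi_3 tensor chi_3 = chi_1 + chi_2 + chi_4 (all other irreducibles have multiplicity 0).

The character of a tensor product is the pointwise product (chi_3 * chi_3)(C) = chi_3(C) * chi_3(C):
  {e}: (2)*(2), {r^1, r^4}: (-1/2 + sqrt(5)/2)*(-1/2 + sqrt(5)/2), {r^2, r^3}: (-sqrt(5)/2 - 1/2)*(-sqrt(5)/2 - 1/2), {s, sr, ..., sr^4}: (0)*(0)
so (chi_3 * chi_3) takes values
  {e} -> 4, {r^1, r^4} -> 3/2 - sqrt(5)/2, {r^2, r^3} -> sqrt(5)/2 + 3/2, {s, sr, ..., sr^4} -> 0.
Now take the inner product of this character with each irreducible chi from the table, <chi_3*chi_3, chi> = (1/10) sum_C |C| (chi_3*chi_3)(C) conj(chi(C)):
  <chi_3*chi_3, chi_1> = (1/10)[1*(4)*conj(1) + 2*(3/2 - sqrt(5)/2)*conj(1) + 2*(sqrt(5)/2 + 3/2)*conj(1) + 5*(0)*conj(1)]
      = (1/10)[(4) + (3 - sqrt(5)) + (sqrt(5) + 3) + (0)] = 10/10 = 1
  <chi_3*chi_3, chi_2> = (1/10)[1*(4)*conj(1) + 2*(3/2 - sqrt(5)/2)*conj(1) + 2*(sqrt(5)/2 + 3/2)*conj(1) + 5*(0)*conj(-1)]
      = (1/10)[(4) + (3 - sqrt(5)) + (sqrt(5) + 3) + (0)] = 10/10 = 1
  <chi_3*chi_3, chi_3> = (1/10)[1*(4)*conj(2) + 2*(3/2 - sqrt(5)/2)*conj(-1/2 + sqrt(5)/2) + 2*(sqrt(5)/2 + 3/2)*conj(-sqrt(5)/2 - 1/2) + 5*(0)*conj(0)]
      = (1/10)[(8) + (-4 + 2*sqrt(5)) + (-2*sqrt(5) - 4) + (0)] = 0/10 = 0
  <chi_3*chi_3, chi_4> = (1/10)[1*(4)*conj(2) + 2*(3/2 - sqrt(5)/2)*conj(-sqrt(5)/2 - 1/2) + 2*(sqrt(5)/2 + 3/2)*conj(-1/2 + sqrt(5)/2) + 5*(0)*conj(0)]
      = (1/10)[(8) + (1 - sqrt(5)) + (1 + sqrt(5)) + (0)] = 10/10 = 1
Hence the multiplicities are chi_1: 1, chi_2: 1, chi_4: 1. Dimension check: dim(chi_3)*dim(chi_3) = 2*2 = 4 and sum (mult * dim) = 1*1 + 1*1 + 1*2 = 4.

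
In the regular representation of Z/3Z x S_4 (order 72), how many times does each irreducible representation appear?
Each irreducible V_i of dimension d_i appears with multiplicity d_i, i.e. rho_reg = (direct sum over all irreducibles V_i) d_i V_i. The irreducible dimensions for Z/3Z x S_4 are 1, 1, 1, 1, 1, 1, 2, 2, 2, 3, 3, 3, 3, 3, 3: 6 irreducibles of dimension 1, each with multiplicity 1; 3 irreducibles of dimension 2, each with multiplicity 2; 6 irreducibles of dimension 3, each with multiplicity 3. Total dimension 6*1*1 + 3*2*2 + 6*3*3 = 72 = |G|.

Working: General theorem: in the regular representation of a finite group G, each irreducible appears with multiplicity equal to its dimension. Check: dim(rho_reg) = sum d_i^2 = 1 + 1 + 1 + 1 + 1 + 1 + 4 + 4 + 4 + 9 + 9 + 9 + 9 + 9 + 9 = 72 = |G|.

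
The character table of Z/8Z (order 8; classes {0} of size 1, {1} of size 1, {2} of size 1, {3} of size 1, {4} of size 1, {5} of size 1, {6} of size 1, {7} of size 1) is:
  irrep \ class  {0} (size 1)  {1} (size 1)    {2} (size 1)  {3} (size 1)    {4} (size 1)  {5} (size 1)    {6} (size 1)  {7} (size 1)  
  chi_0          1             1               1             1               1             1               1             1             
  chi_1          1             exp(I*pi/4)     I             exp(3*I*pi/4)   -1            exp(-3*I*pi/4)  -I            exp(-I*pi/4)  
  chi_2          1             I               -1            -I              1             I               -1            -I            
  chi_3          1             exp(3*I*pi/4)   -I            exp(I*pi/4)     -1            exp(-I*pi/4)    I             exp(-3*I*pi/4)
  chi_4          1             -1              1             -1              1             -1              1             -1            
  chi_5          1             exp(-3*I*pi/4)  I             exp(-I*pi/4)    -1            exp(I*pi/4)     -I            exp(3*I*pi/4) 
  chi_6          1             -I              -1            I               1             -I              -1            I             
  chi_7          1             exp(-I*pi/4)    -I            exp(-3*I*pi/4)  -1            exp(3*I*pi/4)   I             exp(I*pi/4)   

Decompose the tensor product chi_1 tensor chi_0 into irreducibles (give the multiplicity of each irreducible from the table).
chi_1 tensor chi_0 = chi_1 (all other irreducibles have multiplicity 0).

Explanation: The character of a tensor product is the pointwise product (chi_1 * chi_0)(C) = chi_1(C) * chi_0(C):
  {0}: (1)*(1), {1}: (exp(I*pi/4))*(1), {2}: (I)*(1), {3}: (exp(3*I*pi/4))*(1), {4}: (-1)*(1), {5}: (exp(-3*I*pi/4))*(1), {6}: (-I)*(1), {7}: (exp(-I*pi/4))*(1)
so (chi_1 * chi_0) takes values
  {0} -> 1, {1} -> exp(I*pi/4), {2} -> I, {3} -> exp(3*I*pi/4), {4} -> -1, {5} -> exp(-3*I*pi/4), {6} -> -I, {7} -> exp(-I*pi/4).
Now take the inner product of this character with each irreducible chi from the table, <chi_1*chi_0, chi> = (1/8) sum_C |C| (chi_1*chi_0)(C) conj(chi(C)):
  <chi_1*chi_0, chi_0> = (1/8)[1*(1)*conj(1) + 1*(exp(I*pi/4))*conj(1) + 1*(I)*conj(1) + 1*(exp(3*I*pi/4))*conj(1) + 1*(-1)*conj(1) + 1*(exp(-3*I*pi/4))*conj(1) + 1*(-I)*conj(1) + 1*(exp(-I*pi/4))*conj(1)]
      = (1/8)[(1) + (exp(I*pi/4)) + (I) + (exp(3*I*pi/4)) + (-1) + (exp(-3*I*pi/4)) + (-I) + (exp(-I*pi/4))] = 0/8 = 0
  <chi_1*chi_0, chi_1> = (1/8)[1*(1)*conj(1) + 1*(exp(I*pi/4))*conj(exp(I*pi/4)) + 1*(I)*conj(I) + 1*(exp(3*I*pi/4))*conj(exp(3*I*pi/4)) + 1*(-1)*conj(-1) + 1*(exp(-3*I*pi/4))*conj(exp(-3*I*pi/4)) + 1*(-I)*conj(-I) + 1*(exp(-I*pi/4))*conj(exp(-I*pi/4))]
      = (1/8)[(1) + (1) + (1) + (1) + (1) + (1) + (1) + (1)] = 8/8 = 1
  <chi_1*chi_0, chi_2> = (1/8)[1*(1)*conj(1) + 1*(exp(I*pi/4))*conj(I) + 1*(I)*conj(-1) + 1*(exp(3*I*pi/4))*conj(-I) + 1*(-1)*conj(1) + 1*(exp(-3*I*pi/4))*conj(I) + 1*(-I)*conj(-1) + 1*(exp(-I*pi/4))*conj(-I)]
      = (1/8)[(1) + (-exp(3*I*pi/4)) + (-I) + (exp(-3*I*pi/4)) + (-1) + (-exp(-I*pi/4)) + (I) + (exp(I*pi/4))] = 0/8 = 0
  <chi_1*chi_0, chi_3> = (1/8)[1*(1)*conj(1) + 1*(exp(I*pi/4))*conj(exp(3*I*pi/4)) + 1*(I)*conj(-I) + 1*(exp(3*I*pi/4))*conj(exp(I*pi/4)) + 1*(-1)*conj(-1) + 1*(exp(-3*I*pi/4))*conj(exp(-I*pi/4)) + 1*(-I)*conj(I) + 1*(exp(-I*pi/4))*conj(exp(-3*I*pi/4))]
      = (1/8)[(1) + (-I) + (-1) + (I) + (1) + (-I) + (-1) + (I)] = 0/8 = 0
  <chi_1*chi_0, chi_4> = (1/8)[1*(1)*conj(1) + 1*(exp(I*pi/4))*conj(-1) + 1*(I)*conj(1) + 1*(exp(3*I*pi/4))*conj(-1) + 1*(-1)*conj(1) + 1*(exp(-3*I*pi/4))*conj(-1) + 1*(-I)*conj(1) + 1*(exp(-I*pi/4))*conj(-1)]
      = (1/8)[(1) + (-exp(I*pi/4)) + (I) + (-exp(3*I*pi/4)) + (-1) + (-exp(-3*I*pi/4)) + (-I) + (-exp(-I*pi/4))] = 0/8 = 0
  <chi_1*chi_0, chi_5> = (1/8)[1*(1)*conj(1) + 1*(exp(I*pi/4))*conj(exp(-3*I*pi/4)) + 1*(I)*conj(I) + 1*(exp(3*I*pi/4))*conj(exp(-I*pi/4)) + 1*(-1)*conj(-1) + 1*(exp(-3*I*pi/4))*conj(exp(I*pi/4)) + 1*(-I)*conj(-I) + 1*(exp(-I*pi/4))*conj(exp(3*I*pi/4))]
      = (1/8)[(1) + (-1) + (1) + (-1) + (1) + (-1) + (1) + (-1)] = 0/8 = 0
  <chi_1*chi_0, chi_6> = (1/8)[1*(1)*conj(1) + 1*(exp(I*pi/4))*conj(-I) + 1*(I)*conj(-1) + 1*(exp(3*I*pi/4))*conj(I) + 1*(-1)*conj(1) + 1*(exp(-3*I*pi/4))*conj(-I) + 1*(-I)*conj(-1) + 1*(exp(-I*pi/4))*conj(I)]
      = (1/8)[(1) + (exp(3*I*pi/4)) + (-I) + (-exp(-3*I*pi/4)) + (-1) + (exp(-I*pi/4)) + (I) + (-exp(I*pi/4))] = 0/8 = 0
  <chi_1*chi_0, chi_7> = (1/8)[1*(1)*conj(1) + 1*(exp(I*pi/4))*conj(exp(-I*pi/4)) + 1*(I)*conj(-I) + 1*(exp(3*I*pi/4))*conj(exp(-3*I*pi/4)) + 1*(-1)*conj(-1) + 1*(exp(-3*I*pi/4))*conj(exp(3*I*pi/4)) + 1*(-I)*conj(I) + 1*(exp(-I*pi/4))*conj(exp(I*pi/4))]
      = (1/8)[(1) + (I) + (-1) + (-I) + (1) + (I) + (-1) + (-I)] = 0/8 = 0
(Exp terms are combined using exp(i*s)*conj(exp(i*t)) = exp(i*(s-t)), and sums of them are collapsed using the identity that for every m > 1 the m distinct m-th roots of unity sum to 0, e.g. 1 + exp(2*I*pi/3) + exp(-2*I*pi/3) = 0.)
Hence the multiplicities are chi_1: 1. Dimension check: dim(chi_1)*dim(chi_0) = 1*1 = 1 and sum (mult * dim) = 1*1 = 1.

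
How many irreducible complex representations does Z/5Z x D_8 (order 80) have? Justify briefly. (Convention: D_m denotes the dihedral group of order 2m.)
35

Derivation: The number of irreducible complex representations of a finite group equals its number of conjugacy classes. For a direct product, #classes(G x H) = #classes(G) * #classes(H). Z/5Z has 5 classes (abelian), D_8 has 7 classes, so 5 * 7 = 35, so Z/5Z x D_8 (order 80) has exactly 35 irreducible complex representations.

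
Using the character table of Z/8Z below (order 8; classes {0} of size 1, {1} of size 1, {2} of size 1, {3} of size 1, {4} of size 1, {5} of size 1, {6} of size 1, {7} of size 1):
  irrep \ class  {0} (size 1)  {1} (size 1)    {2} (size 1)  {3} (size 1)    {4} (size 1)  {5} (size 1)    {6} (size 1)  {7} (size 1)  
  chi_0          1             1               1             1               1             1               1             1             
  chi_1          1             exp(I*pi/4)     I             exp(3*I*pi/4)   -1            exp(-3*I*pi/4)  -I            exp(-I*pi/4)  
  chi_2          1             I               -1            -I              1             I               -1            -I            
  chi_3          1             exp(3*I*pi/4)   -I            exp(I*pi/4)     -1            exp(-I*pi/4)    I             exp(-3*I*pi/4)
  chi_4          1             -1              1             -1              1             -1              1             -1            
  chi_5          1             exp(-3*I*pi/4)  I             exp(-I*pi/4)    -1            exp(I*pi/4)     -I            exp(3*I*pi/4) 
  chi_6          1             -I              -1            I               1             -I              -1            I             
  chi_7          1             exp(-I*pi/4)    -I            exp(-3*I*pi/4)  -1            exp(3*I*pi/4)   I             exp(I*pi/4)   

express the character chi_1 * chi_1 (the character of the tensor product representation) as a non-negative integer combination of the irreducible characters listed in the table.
chi_1 tensor chi_1 = chi_2 (all other irreducibles have multiplicity 0).

Justification: The character of a tensor product is the pointwise product (chi_1 * chi_1)(C) = chi_1(C) * chi_1(C):
  {0}: (1)*(1), {1}: (exp(I*pi/4))*(exp(I*pi/4)), {2}: (I)*(I), {3}: (exp(3*I*pi/4))*(exp(3*I*pi/4)), {4}: (-1)*(-1), {5}: (exp(-3*I*pi/4))*(exp(-3*I*pi/4)), {6}: (-I)*(-I), {7}: (exp(-I*pi/4))*(exp(-I*pi/4))
so (chi_1 * chi_1) takes values
  {0} -> 1, {1} -> I, {2} -> -1, {3} -> -I, {4} -> 1, {5} -> I, {6} -> -1, {7} -> -I.
Now take the inner product of this character with each irreducible chi from the table, <chi_1*chi_1, chi> = (1/8) sum_C |C| (chi_1*chi_1)(C) conj(chi(C)):
  <chi_1*chi_1, chi_0> = (1/8)[1*(1)*conj(1) + 1*(I)*conj(1) + 1*(-1)*conj(1) + 1*(-I)*conj(1) + 1*(1)*conj(1) + 1*(I)*conj(1) + 1*(-1)*conj(1) + 1*(-I)*conj(1)]
      = (1/8)[(1) + (I) + (-1) + (-I) + (1) + (I) + (-1) + (-I)] = 0/8 = 0
  <chi_1*chi_1, chi_1> = (1/8)[1*(1)*conj(1) + 1*(I)*conj(exp(I*pi/4)) + 1*(-1)*conj(I) + 1*(-I)*conj(exp(3*I*pi/4)) + 1*(1)*conj(-1) + 1*(I)*conj(exp(-3*I*pi/4)) + 1*(-1)*conj(-I) + 1*(-I)*conj(exp(-I*pi/4))]
      = (1/8)[(1) + (exp(I*pi/4)) + (I) + (-exp(-I*pi/4)) + (-1) + (exp(-3*I*pi/4)) + (-I) + (-exp(3*I*pi/4))] = 0/8 = 0
  <chi_1*chi_1, chi_2> = (1/8)[1*(1)*conj(1) + 1*(I)*conj(I) + 1*(-1)*conj(-1) + 1*(-I)*conj(-I) + 1*(1)*conj(1) + 1*(I)*conj(I) + 1*(-1)*conj(-1) + 1*(-I)*conj(-I)]
      = (1/8)[(1) + (1) + (1) + (1) + (1) + (1) + (1) + (1)] = 8/8 = 1
  <chi_1*chi_1, chi_3> = (1/8)[1*(1)*conj(1) + 1*(I)*conj(exp(3*I*pi/4)) + 1*(-1)*conj(-I) + 1*(-I)*conj(exp(I*pi/4)) + 1*(1)*conj(-1) + 1*(I)*conj(exp(-I*pi/4)) + 1*(-1)*conj(I) + 1*(-I)*conj(exp(-3*I*pi/4))]
      = (1/8)[(1) + (exp(-I*pi/4)) + (-I) + (-exp(I*pi/4)) + (-1) + (exp(3*I*pi/4)) + (I) + (-exp(-3*I*pi/4))] = 0/8 = 0
  <chi_1*chi_1, chi_4> = (1/8)[1*(1)*conj(1) + 1*(I)*conj(-1) + 1*(-1)*conj(1) + 1*(-I)*conj(-1) + 1*(1)*conj(1) + 1*(I)*conj(-1) + 1*(-1)*conj(1) + 1*(-I)*conj(-1)]
      = (1/8)[(1) + (-I) + (-1) + (I) + (1) + (-I) + (-1) + (I)] = 0/8 = 0
  <chi_1*chi_1, chi_5> = (1/8)[1*(1)*conj(1) + 1*(I)*conj(exp(-3*I*pi/4)) + 1*(-1)*conj(I) + 1*(-I)*conj(exp(-I*pi/4)) + 1*(1)*conj(-1) + 1*(I)*conj(exp(I*pi/4)) + 1*(-1)*conj(-I) + 1*(-I)*conj(exp(3*I*pi/4))]
      = (1/8)[(1) + (exp(-3*I*pi/4)) + (I) + (-exp(3*I*pi/4)) + (-1) + (exp(I*pi/4)) + (-I) + (-exp(-I*pi/4))] = 0/8 = 0
  <chi_1*chi_1, chi_6> = (1/8)[1*(1)*conj(1) + 1*(I)*conj(-I) + 1*(-1)*conj(-1) + 1*(-I)*conj(I) + 1*(1)*conj(1) + 1*(I)*conj(-I) + 1*(-1)*conj(-1) + 1*(-I)*conj(I)]
      = (1/8)[(1) + (-1) + (1) + (-1) + (1) + (-1) + (1) + (-1)] = 0/8 = 0
  <chi_1*chi_1, chi_7> = (1/8)[1*(1)*conj(1) + 1*(I)*conj(exp(-I*pi/4)) + 1*(-1)*conj(-I) + 1*(-I)*conj(exp(-3*I*pi/4)) + 1*(1)*conj(-1) + 1*(I)*conj(exp(3*I*pi/4)) + 1*(-1)*conj(I) + 1*(-I)*conj(exp(I*pi/4))]
      = (1/8)[(1) + (exp(3*I*pi/4)) + (-I) + (-exp(-3*I*pi/4)) + (-1) + (exp(-I*pi/4)) + (I) + (-exp(I*pi/4))] = 0/8 = 0
(Exp terms are combined using exp(i*s)*conj(exp(i*t)) = exp(i*(s-t)), and sums of them are collapsed using the identity that for every m > 1 the m distinct m-th roots of unity sum to 0, e.g. 1 + exp(2*I*pi/3) + exp(-2*I*pi/3) = 0.)
Hence the multiplicities are chi_2: 1. Dimension check: dim(chi_1)*dim(chi_1) = 1*1 = 1 and sum (mult * dim) = 1*1 = 1.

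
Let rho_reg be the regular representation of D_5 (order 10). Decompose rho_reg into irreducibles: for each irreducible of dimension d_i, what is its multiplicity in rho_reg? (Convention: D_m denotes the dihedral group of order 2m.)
Each irreducible V_i of dimension d_i appears with multiplicity d_i, i.e. rho_reg = (direct sum over all irreducibles V_i) d_i V_i. The irreducible dimensions for D_5 are 1, 1, 2, 2: 2 irreducibles of dimension 1, each with multiplicity 1; 2 irreducibles of dimension 2, each with multiplicity 2. Total dimension 2*1*1 + 2*2*2 = 10 = |G|.

Proof sketch: General theorem: in the regular representation of a finite group G, each irreducible appears with multiplicity equal to its dimension. Check: dim(rho_reg) = sum d_i^2 = 1 + 1 + 4 + 4 = 10 = |G|.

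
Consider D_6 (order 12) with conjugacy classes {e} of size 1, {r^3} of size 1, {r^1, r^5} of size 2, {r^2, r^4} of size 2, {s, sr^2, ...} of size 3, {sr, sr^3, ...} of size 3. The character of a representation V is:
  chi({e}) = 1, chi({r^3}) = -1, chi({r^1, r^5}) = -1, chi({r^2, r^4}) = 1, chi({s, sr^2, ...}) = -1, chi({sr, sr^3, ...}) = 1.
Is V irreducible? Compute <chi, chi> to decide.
Irreducible: <chi, chi> = 1.

Explanation: <chi, chi> = (1/|G|) sum_C |C| * |chi(C)|^2 = (1/12)[1*|1|^2 + 1*|-1|^2 + 2*|-1|^2 + 2*|1|^2 + 3*|-1|^2 + 3*|1|^2]
  = (1/12)[(1) + (1) + (2) + (2) + (3) + (3)] = 12/12 = 1.
A character is irreducible iff <chi, chi> = 1, so this representation is irreducible.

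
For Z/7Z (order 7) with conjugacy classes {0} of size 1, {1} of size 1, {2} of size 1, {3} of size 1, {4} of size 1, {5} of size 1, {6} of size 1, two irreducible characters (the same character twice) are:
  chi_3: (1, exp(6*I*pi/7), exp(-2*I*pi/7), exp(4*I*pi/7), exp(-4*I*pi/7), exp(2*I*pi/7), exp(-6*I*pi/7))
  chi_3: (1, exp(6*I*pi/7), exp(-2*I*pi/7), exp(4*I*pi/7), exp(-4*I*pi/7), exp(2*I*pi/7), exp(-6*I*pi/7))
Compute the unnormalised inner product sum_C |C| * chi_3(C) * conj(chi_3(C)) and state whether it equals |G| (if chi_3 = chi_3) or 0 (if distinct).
Sum = 7 = |G| = 7; so <chi_3, chi_3> = 1 (norm-1 confirms irreducibility).

Justification: Compute term by term over conjugacy classes (|C| * chi_3(C) * conj(chi_3(C))):
  1*(1)*conj(1) + 1*(exp(6*I*pi/7))*conj(exp(6*I*pi/7)) + 1*(exp(-2*I*pi/7))*conj(exp(-2*I*pi/7)) + 1*(exp(4*I*pi/7))*conj(exp(4*I*pi/7)) + 1*(exp(-4*I*pi/7))*conj(exp(-4*I*pi/7)) + 1*(exp(2*I*pi/7))*conj(exp(2*I*pi/7)) + 1*(exp(-6*I*pi/7))*conj(exp(-6*I*pi/7))
  = (1) + (1) + (1) + (1) + (1) + (1) + (1)
  = 7.
(Exp terms are combined using exp(i*s)*conj(exp(i*t)) = exp(i*(s-t)), and sums of them are collapsed using the identity that for every m > 1 the m distinct m-th roots of unity sum to 0, e.g. 1 + exp(2*I*pi/3) + exp(-2*I*pi/3) = 0.)
Dividing by |G| = 7 gives 7/7 = 1, matching the row-orthogonality relation <chi_3, chi_3> = [chi_3 = chi_3].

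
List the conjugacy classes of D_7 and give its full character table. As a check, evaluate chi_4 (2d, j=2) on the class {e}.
Conjugacy classes: {e} of size 1, {r^1, r^6} of size 2, {r^2, r^5} of size 2, {r^3, r^4} of size 2, {s, sr, ..., sr^6} of size 7.
Character table:
  irrep \ class              {e} (size 1)  {r^1, r^6} (size 2)  {r^2, r^5} (size 2)  {r^3, r^4} (size 2)  {s, sr, ..., sr^6} (size 7)
  chi_1 (triv)               1             1                    1                    1                    1                          
  chi_2 (sign: r->1, s->-1)  1             1                    1                    1                    -1                         
  chi_3 (2d, j=1)            2             2*cos(2*pi/7)        -2*cos(3*pi/7)       -2*cos(pi/7)         0                          
  chi_4 (2d, j=2)            2             -2*cos(3*pi/7)       -2*cos(pi/7)         2*cos(2*pi/7)        0                          
  chi_5 (2d, j=3)            2             -2*cos(pi/7)         2*cos(2*pi/7)        -2*cos(3*pi/7)       0                          

Spot check: chi_4 (2d, j=2) on {e} = 2.

Reasoning: D_7 has order 2*7 = 14 with 5 conjugacy classes, hence 5 irreducibles. Sum of squared dims 1 + 1 + 4 + 4 + 4 = 14 = |G|. Linear characters come from the abelianisation; the 2-dimensional irreps have character r^k -> 2*cos(2*pi*j*k/7), reflections -> 0.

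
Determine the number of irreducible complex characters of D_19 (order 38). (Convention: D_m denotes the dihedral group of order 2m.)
11

The number of irreducible complex representations of a finite group equals its number of conjugacy classes. D_19 has 11 conjugacy classes ((n+3)/2 for n odd), so D_19 (order 38) has exactly 11 irreducible complex representations.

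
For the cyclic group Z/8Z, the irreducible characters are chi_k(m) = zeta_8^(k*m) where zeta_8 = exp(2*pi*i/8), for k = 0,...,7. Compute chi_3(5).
chi_3(5) = zeta_8^15 = exp(-I*pi/4)

Working: chi_3(5) = zeta_8^(3*5) = zeta_8^15. Since zeta_8^8 = 1, this equals zeta_8^7 = exp(2*pi*i*7/8) = exp(-I*pi/4).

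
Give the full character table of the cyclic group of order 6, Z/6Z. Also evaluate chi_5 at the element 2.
Character table of Z/6Z (irreps indexed chi_0,...,chi_5 with chi_k(m) = zeta_6^(k*m), zeta_6 = exp(2*pi*i/6)):
  irrep \ class  {0} (size 1)  {1} (size 1)    {2} (size 1)    {3} (size 1)  {4} (size 1)    {5} (size 1)  
  chi_0          1             1               1               1             1               1             
  chi_1          1             exp(I*pi/3)     exp(2*I*pi/3)   -1            exp(-2*I*pi/3)  exp(-I*pi/3)  
  chi_2          1             exp(2*I*pi/3)   exp(-2*I*pi/3)  1             exp(2*I*pi/3)   exp(-2*I*pi/3)
  chi_3          1             -1              1               -1            1               -1            
  chi_4          1             exp(-2*I*pi/3)  exp(2*I*pi/3)   1             exp(-2*I*pi/3)  exp(2*I*pi/3) 
  chi_5          1             exp(-I*pi/3)    exp(-2*I*pi/3)  -1            exp(2*I*pi/3)   exp(I*pi/3)   

Spot check: chi_5(2) = zeta_6^(5*2) = zeta_6^10 = exp(-2*I*pi/3).

Justification: Z/6Z is abelian, so all 6 irreducible complex representations are 1-dimensional. They are given by chi_k(m) = zeta_6^(k*m) for k = 0,...,5. Row orthogonality: sum_m chi_k(m) conj(chi_l(m)) = 6 * [k = l].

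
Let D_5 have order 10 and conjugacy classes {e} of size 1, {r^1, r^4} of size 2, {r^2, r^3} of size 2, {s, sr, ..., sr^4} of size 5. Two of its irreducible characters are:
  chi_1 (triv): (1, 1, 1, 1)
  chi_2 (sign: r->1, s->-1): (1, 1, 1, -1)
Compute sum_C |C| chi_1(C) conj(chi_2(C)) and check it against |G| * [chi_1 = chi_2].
Sum = 0; so <chi_1, chi_2> = 0 (distinct irreducibles are orthogonal).

Proof sketch: Compute term by term over conjugacy classes (|C| * chi_1(C) * conj(chi_2(C))):
  1*(1)*conj(1) + 2*(1)*conj(1) + 2*(1)*conj(1) + 5*(1)*conj(-1)
  = (1) + (2) + (2) + (-5)
  = 0.
Dividing by |G| = 10 gives 0/10 = 0, matching the row-orthogonality relation <chi_1, chi_2> = [chi_1 = chi_2].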